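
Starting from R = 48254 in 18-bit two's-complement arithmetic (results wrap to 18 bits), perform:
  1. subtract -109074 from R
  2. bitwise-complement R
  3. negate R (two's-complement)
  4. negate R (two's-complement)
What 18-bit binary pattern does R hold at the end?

Start: R = 48254 = 001011110001111110.
R = 48254 − (-109074) = 157328; wraps to -104816 = 100110011010010000
R = NOT 100110011010010000 = 011001100101101111 = 104815
R = −(104815) = -104815 = 100110011010010001
R = −(-104815) = 104815 = 011001100101101111

011001100101101111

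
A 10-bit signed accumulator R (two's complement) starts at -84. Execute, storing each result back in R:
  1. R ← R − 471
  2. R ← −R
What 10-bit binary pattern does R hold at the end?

Start: R = -84 = 1110101100.
R = -84 − 471 = -555; wraps to 469 = 0111010101
R = −(469) = -469 = 1000101011

1000101011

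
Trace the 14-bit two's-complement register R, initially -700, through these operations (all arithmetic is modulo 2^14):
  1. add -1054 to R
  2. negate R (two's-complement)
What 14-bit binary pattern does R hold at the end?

00011011011010

Start: R = -700 = 11110101000100.
R = -700 + (-1054) = -1754 = 11100100100110
R = −(-1754) = 1754 = 00011011011010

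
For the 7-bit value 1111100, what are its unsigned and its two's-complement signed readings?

unsigned = 124, signed = -4

Unsigned: 1111100 = 124.
Signed: MSB=1 → 124 − 128 = -4.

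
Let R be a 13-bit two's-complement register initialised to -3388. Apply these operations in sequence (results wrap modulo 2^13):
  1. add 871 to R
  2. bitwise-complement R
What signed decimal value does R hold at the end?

Start: R = -3388 = 1001011000100.
R = -3388 + 871 = -2517 = 1011000101011
R = NOT 1011000101011 = 0100111010100 = 2516

2516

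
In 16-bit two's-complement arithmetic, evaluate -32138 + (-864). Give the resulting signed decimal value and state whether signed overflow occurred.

32534; overflow

-32138 → 1000001001110110
-864 → 1111110010100000
  1000001001110110
+ 1111110010100000
= 0111111100010110  (discard carry-out 1)
Result 0111111100010110: MSB = 0 → value 32534.
Both addends are negative but the stored result is non-negative: signed overflow. The true value -32138 + (-864) = -33002 lies outside [-32768, 32767].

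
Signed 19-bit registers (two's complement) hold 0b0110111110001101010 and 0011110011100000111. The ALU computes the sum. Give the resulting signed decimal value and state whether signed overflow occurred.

0b0110111110001101010 → 0110111110001101010 = 228458 (signed)
0011110011100000111 = 124679 (signed)
  0110111110001101010
+ 0011110011100000111
= 1010110001101110001
Result 1010110001101110001: MSB = 1 → 353137 − 524288 = -171151.
Both addends are non-negative but the stored result is negative: signed overflow. The true value 228458 + 124679 = 353137 lies outside [-262144, 262143].

-171151; overflow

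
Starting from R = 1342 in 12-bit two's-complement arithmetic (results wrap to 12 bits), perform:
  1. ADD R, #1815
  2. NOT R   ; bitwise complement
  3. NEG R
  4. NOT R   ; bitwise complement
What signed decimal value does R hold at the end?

937

Start: R = 1342 = 010100111110.
R = 1342 + 1815 = 3157; wraps to -939 = 110001010101
R = NOT 110001010101 = 001110101010 = 938
R = −(938) = -938 = 110001010110
R = NOT 110001010110 = 001110101001 = 937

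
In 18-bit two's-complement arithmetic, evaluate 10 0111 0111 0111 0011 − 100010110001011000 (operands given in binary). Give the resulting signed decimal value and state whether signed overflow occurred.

10 0111 0111 0111 0011 → 100111011101110011 = -100493 (signed)
100010110001011000 = -119720 (signed)
Subtract via negate-and-add: invert 100010110001011000 + 1 = 011101001110101000 (i.e. 119720).
  100111011101110011
+ 011101001110101000
= 000100101100011011  (discard carry-out 1)
Result 000100101100011011: MSB = 0 → value 19227.
Addends (after negating the subtrahend) have opposite signs, so signed overflow cannot occur.

19227; no overflow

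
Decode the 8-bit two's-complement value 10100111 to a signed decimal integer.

-89

MSB is 1, so the value is negative.
Invert: 01011000. Add 1: 01011001 = 89. So the value is −89.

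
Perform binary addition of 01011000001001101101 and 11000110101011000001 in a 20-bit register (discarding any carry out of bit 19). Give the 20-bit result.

  01011000001001101101
+ 11000110101011000001
= 00011110110100101110  (discard carry-out 1)

00011110110100101110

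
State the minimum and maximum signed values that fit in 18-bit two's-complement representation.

min = -131072, max = 131071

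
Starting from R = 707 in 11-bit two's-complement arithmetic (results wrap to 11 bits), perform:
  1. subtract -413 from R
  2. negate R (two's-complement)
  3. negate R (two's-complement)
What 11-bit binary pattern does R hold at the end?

Start: R = 707 = 01011000011.
R = 707 − (-413) = 1120; wraps to -928 = 10001100000
R = −(-928) = 928 = 01110100000
R = −(928) = -928 = 10001100000

10001100000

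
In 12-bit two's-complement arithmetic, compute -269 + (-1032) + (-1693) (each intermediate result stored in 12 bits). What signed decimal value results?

1102

-269 + (-1032) = -1301 (101011101011)
-1301 + (-1693) = -2994 → wraps to 1102 (010001001110)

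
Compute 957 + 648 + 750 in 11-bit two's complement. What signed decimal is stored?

307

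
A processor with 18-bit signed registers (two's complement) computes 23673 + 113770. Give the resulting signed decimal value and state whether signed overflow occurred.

-124701; overflow

23673 → 000101110001111001
113770 → 011011110001101010
  000101110001111001
+ 011011110001101010
= 100001100011100011
Result 100001100011100011: MSB = 1 → 137443 − 262144 = -124701.
Both addends are non-negative but the stored result is negative: signed overflow. The true value 23673 + 113770 = 137443 lies outside [-131072, 131071].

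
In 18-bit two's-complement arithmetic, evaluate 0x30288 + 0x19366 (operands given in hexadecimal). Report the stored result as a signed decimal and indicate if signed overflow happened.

0x30288 = 110000001010001000 = -64888 (signed)
0x19366 = 011001001101100110 = 103270 (signed)
  110000001010001000
+ 011001001101100110
= 001001010111101110  (discard carry-out 1)
Result 001001010111101110: MSB = 0 → value 38382.
Addends have opposite signs, so signed overflow cannot occur.

38382; no overflow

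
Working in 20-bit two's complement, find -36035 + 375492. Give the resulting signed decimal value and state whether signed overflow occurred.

339457; no overflow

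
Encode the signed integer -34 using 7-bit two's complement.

|-34| = 34 = 0100010 in 7 bits.
Invert the bits: 1011101. Add 1: 1011110.

1011110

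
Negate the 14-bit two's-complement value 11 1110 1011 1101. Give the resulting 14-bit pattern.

00000101000011

Invert: 00000101000010. Add 1: 00000101000011.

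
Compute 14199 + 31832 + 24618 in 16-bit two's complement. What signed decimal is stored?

14199 + 31832 = 46031 → wraps to -19505 (1011001111001111)
-19505 + 24618 = 5113 (0001001111111001)

5113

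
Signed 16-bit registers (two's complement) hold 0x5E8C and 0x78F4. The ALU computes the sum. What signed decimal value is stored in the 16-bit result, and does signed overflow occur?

-10368; overflow

0x5E8C = 0101111010001100 = 24204 (signed)
0x78F4 = 0111100011110100 = 30964 (signed)
  0101111010001100
+ 0111100011110100
= 1101011110000000
Result 1101011110000000: MSB = 1 → 55168 − 65536 = -10368.
Both addends are non-negative but the stored result is negative: signed overflow. The true value 24204 + 30964 = 55168 lies outside [-32768, 32767].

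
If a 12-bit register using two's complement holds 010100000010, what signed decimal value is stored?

1282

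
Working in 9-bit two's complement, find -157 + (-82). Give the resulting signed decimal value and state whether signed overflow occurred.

-239; no overflow

-157 → 101100011
-82 → 110101110
  101100011
+ 110101110
= 100010001  (discard carry-out 1)
Result 100010001: MSB = 1 → 273 − 512 = -239.
Both addends are negative and so is the stored result: no signed overflow.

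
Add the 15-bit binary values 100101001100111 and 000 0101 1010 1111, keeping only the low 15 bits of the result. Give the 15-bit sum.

  100101001100111
+ 000010110101111
= 101000000010110

101000000010110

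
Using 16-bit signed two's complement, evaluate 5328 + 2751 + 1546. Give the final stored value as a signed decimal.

9625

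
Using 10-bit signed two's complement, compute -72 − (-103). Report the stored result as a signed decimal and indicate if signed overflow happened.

-72 → 1110111000
-103 → 1110011001
Subtract via negate-and-add: invert 1110011001 + 1 = 0001100111 (i.e. 103).
  1110111000
+ 0001100111
= 0000011111  (discard carry-out 1)
Result 0000011111: MSB = 0 → value 31.
Addends (after negating the subtrahend) have opposite signs, so signed overflow cannot occur.

31; no overflow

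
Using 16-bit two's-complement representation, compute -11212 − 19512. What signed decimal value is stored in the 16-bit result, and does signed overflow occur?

-30724; no overflow

-11212 → 1101010000110100
19512 → 0100110000111000
Subtract via negate-and-add: invert 0100110000111000 + 1 = 1011001111001000 (i.e. -19512).
  1101010000110100
+ 1011001111001000
= 1000011111111100  (discard carry-out 1)
Result 1000011111111100: MSB = 1 → 34812 − 65536 = -30724.
Both addends (after negating the subtrahend) are negative and so is the stored result: no signed overflow.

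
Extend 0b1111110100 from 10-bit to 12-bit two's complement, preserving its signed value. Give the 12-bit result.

111111110100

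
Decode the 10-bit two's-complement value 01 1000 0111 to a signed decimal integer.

391

MSB is 0, so the value is non-negative: 0110000111 = 391.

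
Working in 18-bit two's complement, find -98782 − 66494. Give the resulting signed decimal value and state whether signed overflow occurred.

-98782 → 100111111000100010
66494 → 010000001110111110
Subtract via negate-and-add: invert 010000001110111110 + 1 = 101111110001000010 (i.e. -66494).
  100111111000100010
+ 101111110001000010
= 010111101001100100  (discard carry-out 1)
Result 010111101001100100: MSB = 0 → value 96868.
Both addends (after negating the subtrahend) are negative but the stored result is non-negative: signed overflow. The true value -98782 − 66494 = -165276 lies outside [-131072, 131071].

96868; overflow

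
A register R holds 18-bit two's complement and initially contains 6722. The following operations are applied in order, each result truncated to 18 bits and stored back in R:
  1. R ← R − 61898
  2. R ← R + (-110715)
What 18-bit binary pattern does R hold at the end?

Start: R = 6722 = 000001101001000010.
R = 6722 − 61898 = -55176 = 110010100001111000
R = -55176 + (-110715) = -165891; wraps to 96253 = 010111011111111101

010111011111111101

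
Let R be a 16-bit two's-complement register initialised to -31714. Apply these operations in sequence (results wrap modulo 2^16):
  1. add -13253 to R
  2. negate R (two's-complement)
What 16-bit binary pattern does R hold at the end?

1010111110100111

Start: R = -31714 = 1000010000011110.
R = -31714 + (-13253) = -44967; wraps to 20569 = 0101000001011001
R = −(20569) = -20569 = 1010111110100111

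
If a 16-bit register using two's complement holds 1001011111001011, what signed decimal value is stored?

-26677

MSB is 1, so the value is negative.
Invert: 0110100000110100. Add 1: 0110100000110101 = 26677. So the value is −26677.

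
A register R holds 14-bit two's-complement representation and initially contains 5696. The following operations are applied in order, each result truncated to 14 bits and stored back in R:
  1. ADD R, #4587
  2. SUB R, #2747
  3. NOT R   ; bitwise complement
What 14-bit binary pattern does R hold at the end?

Start: R = 5696 = 01011001000000.
R = 5696 + 4587 = 10283; wraps to -6101 = 10100000101011
R = -6101 − 2747 = -8848; wraps to 7536 = 01110101110000
R = NOT 01110101110000 = 10001010001111 = -7537

10001010001111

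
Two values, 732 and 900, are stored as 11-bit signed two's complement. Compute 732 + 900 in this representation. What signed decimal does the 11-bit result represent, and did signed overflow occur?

-416; overflow

732 → 01011011100
900 → 01110000100
  01011011100
+ 01110000100
= 11001100000
Result 11001100000: MSB = 1 → 1632 − 2048 = -416.
Both addends are non-negative but the stored result is negative: signed overflow. The true value 732 + 900 = 1632 lies outside [-1024, 1023].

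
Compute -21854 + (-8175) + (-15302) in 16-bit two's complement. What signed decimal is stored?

-21854 + (-8175) = -30029 (1000101010110011)
-30029 + (-15302) = -45331 → wraps to 20205 (0100111011101101)

20205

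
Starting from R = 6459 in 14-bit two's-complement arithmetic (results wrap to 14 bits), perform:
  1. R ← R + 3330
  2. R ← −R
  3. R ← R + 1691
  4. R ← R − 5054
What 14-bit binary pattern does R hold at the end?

Start: R = 6459 = 01100100111011.
R = 6459 + 3330 = 9789; wraps to -6595 = 10011000111101
R = −(-6595) = 6595 = 01100111000011
R = 6595 + 1691 = 8286; wraps to -8098 = 10000001011110
R = -8098 − 5054 = -13152; wraps to 3232 = 00110010100000

00110010100000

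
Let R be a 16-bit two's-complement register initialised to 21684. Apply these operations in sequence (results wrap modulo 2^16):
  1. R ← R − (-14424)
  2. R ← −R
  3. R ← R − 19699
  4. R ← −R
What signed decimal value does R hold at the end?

Start: R = 21684 = 0101010010110100.
R = 21684 − (-14424) = 36108; wraps to -29428 = 1000110100001100
R = −(-29428) = 29428 = 0111001011110100
R = 29428 − 19699 = 9729 = 0010011000000001
R = −(9729) = -9729 = 1101100111111111

-9729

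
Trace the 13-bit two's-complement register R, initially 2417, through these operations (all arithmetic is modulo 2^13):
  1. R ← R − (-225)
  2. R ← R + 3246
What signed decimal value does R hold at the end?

-2304

Start: R = 2417 = 0100101110001.
R = 2417 − (-225) = 2642 = 0101001010010
R = 2642 + 3246 = 5888; wraps to -2304 = 1011100000000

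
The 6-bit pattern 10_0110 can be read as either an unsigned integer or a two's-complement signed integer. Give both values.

unsigned = 38, signed = -26

Unsigned: 100110 = 38.
Signed: MSB=1 → 38 − 64 = -26.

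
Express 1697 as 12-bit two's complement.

1697 is non-negative, so write it directly in 12 bits: 011010100001.

011010100001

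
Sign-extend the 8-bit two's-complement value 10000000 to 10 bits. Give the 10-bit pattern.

1110000000

MSB of 10000000 is 1; replicate it into the new high bits.
11|10000000 → 1110000000 (still -128).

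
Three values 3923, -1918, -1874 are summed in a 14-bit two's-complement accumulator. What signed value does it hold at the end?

131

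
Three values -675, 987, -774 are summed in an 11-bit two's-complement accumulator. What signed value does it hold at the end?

-462

-675 + 987 = 312 (00100111000)
312 + (-774) = -462 (11000110010)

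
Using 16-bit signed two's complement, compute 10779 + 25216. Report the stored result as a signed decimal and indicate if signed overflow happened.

10779 → 0010101000011011
25216 → 0110001010000000
  0010101000011011
+ 0110001010000000
= 1000110010011011
Result 1000110010011011: MSB = 1 → 35995 − 65536 = -29541.
Both addends are non-negative but the stored result is negative: signed overflow. The true value 10779 + 25216 = 35995 lies outside [-32768, 32767].

-29541; overflow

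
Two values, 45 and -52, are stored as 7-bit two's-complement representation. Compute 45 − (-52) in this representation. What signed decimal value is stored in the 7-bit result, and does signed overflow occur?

-31; overflow

45 → 0101101
-52 → 1001100
Subtract via negate-and-add: invert 1001100 + 1 = 0110100 (i.e. 52).
  0101101
+ 0110100
= 1100001
Result 1100001: MSB = 1 → 97 − 128 = -31.
Both addends (after negating the subtrahend) are non-negative but the stored result is negative: signed overflow. The true value 45 − (-52) = 97 lies outside [-64, 63].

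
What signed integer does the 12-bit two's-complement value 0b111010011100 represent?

MSB is 1, so the value is negative.
Invert: 000101100011. Add 1: 000101100100 = 356. So the value is −356.

-356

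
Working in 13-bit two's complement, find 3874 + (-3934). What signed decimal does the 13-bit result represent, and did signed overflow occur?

-60; no overflow

3874 → 0111100100010
-3934 → 1000010100010
  0111100100010
+ 1000010100010
= 1111111000100
Result 1111111000100: MSB = 1 → 8132 − 8192 = -60.
Addends have opposite signs, so signed overflow cannot occur.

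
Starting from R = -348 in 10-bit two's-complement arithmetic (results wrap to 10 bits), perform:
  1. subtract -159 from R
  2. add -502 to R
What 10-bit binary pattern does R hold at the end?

0101001101

Start: R = -348 = 1010100100.
R = -348 − (-159) = -189 = 1101000011
R = -189 + (-502) = -691; wraps to 333 = 0101001101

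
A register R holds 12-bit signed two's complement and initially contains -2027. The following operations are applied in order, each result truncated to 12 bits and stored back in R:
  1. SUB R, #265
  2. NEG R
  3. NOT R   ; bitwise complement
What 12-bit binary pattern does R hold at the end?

011100001011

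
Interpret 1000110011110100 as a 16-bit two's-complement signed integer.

-29452

MSB is 1, so the value is negative.
Invert: 0111001100001011. Add 1: 0111001100001100 = 29452. So the value is −29452.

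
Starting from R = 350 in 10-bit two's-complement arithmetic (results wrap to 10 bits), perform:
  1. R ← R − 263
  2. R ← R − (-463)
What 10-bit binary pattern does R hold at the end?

1000100110

Start: R = 350 = 0101011110.
R = 350 − 263 = 87 = 0001010111
R = 87 − (-463) = 550; wraps to -474 = 1000100110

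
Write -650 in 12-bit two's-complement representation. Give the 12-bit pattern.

110101110110

|-650| = 650 = 001010001010 in 12 bits.
Invert the bits: 110101110101. Add 1: 110101110110.
Check: 110101110110 reads as 3446 − 4096 = -650.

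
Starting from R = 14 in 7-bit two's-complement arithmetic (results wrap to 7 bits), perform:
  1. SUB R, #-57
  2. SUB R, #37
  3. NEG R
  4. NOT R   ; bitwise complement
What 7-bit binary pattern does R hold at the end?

0100001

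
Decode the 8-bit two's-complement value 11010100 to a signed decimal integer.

-44

MSB is 1, so the value is negative.
Unsigned reading: 212. Subtract 2^8 = 256: 212 − 256 = -44.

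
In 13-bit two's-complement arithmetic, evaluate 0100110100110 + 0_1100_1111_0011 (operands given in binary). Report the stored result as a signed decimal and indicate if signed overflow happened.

0100110100110 = 2470 (signed)
0_1100_1111_0011 → 0110011110011 = 3315 (signed)
  0100110100110
+ 0110011110011
= 1011010011001
Result 1011010011001: MSB = 1 → 5785 − 8192 = -2407.
Both addends are non-negative but the stored result is negative: signed overflow. The true value 2470 + 3315 = 5785 lies outside [-4096, 4095].

-2407; overflow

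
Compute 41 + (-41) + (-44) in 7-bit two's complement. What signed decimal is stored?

-44

41 + (-41) = 0 (0000000)
0 + (-44) = -44 (1010100)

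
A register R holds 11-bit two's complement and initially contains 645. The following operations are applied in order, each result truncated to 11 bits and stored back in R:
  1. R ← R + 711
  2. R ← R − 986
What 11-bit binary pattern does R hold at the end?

00101110010

Start: R = 645 = 01010000101.
R = 645 + 711 = 1356; wraps to -692 = 10101001100
R = -692 − 986 = -1678; wraps to 370 = 00101110010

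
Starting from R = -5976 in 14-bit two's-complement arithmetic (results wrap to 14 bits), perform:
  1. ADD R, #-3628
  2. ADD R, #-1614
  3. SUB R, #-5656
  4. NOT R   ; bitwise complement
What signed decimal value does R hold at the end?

5561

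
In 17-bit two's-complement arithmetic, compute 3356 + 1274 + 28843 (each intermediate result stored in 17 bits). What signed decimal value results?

3356 + 1274 = 4630 (00001001000010110)
4630 + 28843 = 33473 (01000001011000001)

33473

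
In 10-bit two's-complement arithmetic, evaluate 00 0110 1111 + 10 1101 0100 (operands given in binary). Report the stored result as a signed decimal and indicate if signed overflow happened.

00 0110 1111 → 0001101111 = 111 (signed)
10 1101 0100 → 1011010100 = -300 (signed)
  0001101111
+ 1011010100
= 1101000011
Result 1101000011: MSB = 1 → 835 − 1024 = -189.
Addends have opposite signs, so signed overflow cannot occur.

-189; no overflow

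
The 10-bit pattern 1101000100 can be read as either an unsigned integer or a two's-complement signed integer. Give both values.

Unsigned: 1101000100 = 836.
Signed: MSB=1 → 836 − 1024 = -188.

unsigned = 836, signed = -188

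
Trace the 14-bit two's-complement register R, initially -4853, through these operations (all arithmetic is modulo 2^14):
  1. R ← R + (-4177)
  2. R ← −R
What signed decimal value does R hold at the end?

-7354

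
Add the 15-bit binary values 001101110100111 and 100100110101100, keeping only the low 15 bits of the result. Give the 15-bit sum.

110010101010011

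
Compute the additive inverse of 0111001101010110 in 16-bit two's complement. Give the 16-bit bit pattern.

1000110010101010

Invert: 1000110010101001. Add 1: 1000110010101010.
Check: 0111001101010110 = 29526, 1000110010101010 = -29526.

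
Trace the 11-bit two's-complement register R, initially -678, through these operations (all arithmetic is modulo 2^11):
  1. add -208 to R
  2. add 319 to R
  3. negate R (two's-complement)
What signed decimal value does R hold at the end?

Start: R = -678 = 10101011010.
R = -678 + (-208) = -886 = 10010001010
R = -886 + 319 = -567 = 10111001001
R = −(-567) = 567 = 01000110111

567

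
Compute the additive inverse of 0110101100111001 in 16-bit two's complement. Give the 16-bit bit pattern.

1001010011000111

Invert: 1001010011000110. Add 1: 1001010011000111.
Check: 0110101100111001 = 27449, 1001010011000111 = -27449.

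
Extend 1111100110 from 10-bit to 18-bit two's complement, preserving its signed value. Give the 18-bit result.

MSB of 1111100110 is 1; replicate it into the new high bits.
11111111|1111100110 → 111111111111100110 (still -26).

111111111111100110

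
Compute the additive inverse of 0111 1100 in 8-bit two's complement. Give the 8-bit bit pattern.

10000100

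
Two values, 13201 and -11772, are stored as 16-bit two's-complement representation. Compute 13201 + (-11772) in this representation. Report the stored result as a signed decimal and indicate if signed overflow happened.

1429; no overflow

13201 → 0011001110010001
-11772 → 1101001000000100
  0011001110010001
+ 1101001000000100
= 0000010110010101  (discard carry-out 1)
Result 0000010110010101: MSB = 0 → value 1429.
Addends have opposite signs, so signed overflow cannot occur.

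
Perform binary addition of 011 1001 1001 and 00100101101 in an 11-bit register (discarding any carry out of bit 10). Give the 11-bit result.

  01110011001
+ 00100101101
= 10011000110

10011000110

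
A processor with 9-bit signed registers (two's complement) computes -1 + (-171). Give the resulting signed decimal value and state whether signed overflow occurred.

-172; no overflow

-1 → 111111111
-171 → 101010101
  111111111
+ 101010101
= 101010100  (discard carry-out 1)
Result 101010100: MSB = 1 → 340 − 512 = -172.
Both addends are negative and so is the stored result: no signed overflow.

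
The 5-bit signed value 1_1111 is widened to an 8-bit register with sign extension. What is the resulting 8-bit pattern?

11111111

MSB of 11111 is 1; replicate it into the new high bits.
111|11111 → 11111111 (still -1).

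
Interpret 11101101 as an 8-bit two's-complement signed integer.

MSB is 1, so the value is negative.
Invert: 00010010. Add 1: 00010011 = 19. So the value is −19.

-19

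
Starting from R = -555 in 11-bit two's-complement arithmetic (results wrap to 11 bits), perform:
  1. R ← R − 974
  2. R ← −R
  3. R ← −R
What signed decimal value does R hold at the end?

519

Start: R = -555 = 10111010101.
R = -555 − 974 = -1529; wraps to 519 = 01000000111
R = −(519) = -519 = 10111111001
R = −(-519) = 519 = 01000000111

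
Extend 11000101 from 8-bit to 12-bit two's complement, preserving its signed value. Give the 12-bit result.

111111000101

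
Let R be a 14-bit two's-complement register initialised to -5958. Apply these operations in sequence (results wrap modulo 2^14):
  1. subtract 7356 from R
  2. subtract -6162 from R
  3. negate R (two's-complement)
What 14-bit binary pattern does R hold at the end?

01101111110000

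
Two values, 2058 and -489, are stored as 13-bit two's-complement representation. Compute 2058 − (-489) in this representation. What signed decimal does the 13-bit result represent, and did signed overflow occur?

2058 → 0100000001010
-489 → 1111000010111
Subtract via negate-and-add: invert 1111000010111 + 1 = 0000111101001 (i.e. 489).
  0100000001010
+ 0000111101001
= 0100111110011
Result 0100111110011: MSB = 0 → value 2547.
Both addends (after negating the subtrahend) are non-negative and so is the stored result: no signed overflow.

2547; no overflow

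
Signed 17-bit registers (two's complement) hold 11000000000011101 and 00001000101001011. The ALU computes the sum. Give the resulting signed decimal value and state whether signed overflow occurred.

-28312; no overflow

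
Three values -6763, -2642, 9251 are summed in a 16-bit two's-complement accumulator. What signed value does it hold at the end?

-6763 + (-2642) = -9405 (1101101101000011)
-9405 + 9251 = -154 (1111111101100110)

-154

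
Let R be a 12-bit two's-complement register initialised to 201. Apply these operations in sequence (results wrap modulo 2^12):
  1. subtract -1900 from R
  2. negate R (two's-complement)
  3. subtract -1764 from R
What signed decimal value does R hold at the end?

Start: R = 201 = 000011001001.
R = 201 − (-1900) = 2101; wraps to -1995 = 100000110101
R = −(-1995) = 1995 = 011111001011
R = 1995 − (-1764) = 3759; wraps to -337 = 111010101111

-337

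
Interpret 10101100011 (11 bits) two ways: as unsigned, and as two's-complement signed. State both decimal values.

Unsigned: 10101100011 = 1379.
Signed: MSB=1 → 1379 − 2048 = -669.

unsigned = 1379, signed = -669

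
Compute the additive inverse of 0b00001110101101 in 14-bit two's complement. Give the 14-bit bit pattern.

11110001010011

Invert: 11110001010010. Add 1: 11110001010011.
Check: 00001110101101 = 941, 11110001010011 = -941.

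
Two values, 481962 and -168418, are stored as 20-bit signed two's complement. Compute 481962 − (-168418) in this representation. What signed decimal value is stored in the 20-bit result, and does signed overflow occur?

481962 → 01110101101010101010
-168418 → 11010110111000011110
Subtract via negate-and-add: invert 11010110111000011110 + 1 = 00101001000111100010 (i.e. 168418).
  01110101101010101010
+ 00101001000111100010
= 10011110110010001100
Result 10011110110010001100: MSB = 1 → 650380 − 1048576 = -398196.
Both addends (after negating the subtrahend) are non-negative but the stored result is negative: signed overflow. The true value 481962 − (-168418) = 650380 lies outside [-524288, 524287].

-398196; overflow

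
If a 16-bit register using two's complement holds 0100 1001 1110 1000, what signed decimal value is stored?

18920

MSB is 0, so the value is non-negative: 0100100111101000 = 18920.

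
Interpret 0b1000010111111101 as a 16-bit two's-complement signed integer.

-31235

MSB is 1, so the value is negative.
Invert: 0111101000000010. Add 1: 0111101000000011 = 31235. So the value is −31235.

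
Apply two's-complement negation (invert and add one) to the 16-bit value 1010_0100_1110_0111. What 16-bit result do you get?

0101101100011001

Invert: 0101101100011000. Add 1: 0101101100011001.
Check: 1010010011100111 = -23321, 0101101100011001 = 23321.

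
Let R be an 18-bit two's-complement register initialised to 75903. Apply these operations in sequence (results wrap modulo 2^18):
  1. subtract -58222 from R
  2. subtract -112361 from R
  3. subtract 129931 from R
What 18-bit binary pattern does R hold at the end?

Start: R = 75903 = 010010100001111111.
R = 75903 − (-58222) = 134125; wraps to -128019 = 100000101111101101
R = -128019 − (-112361) = -15658 = 111100001011010110
R = -15658 − 129931 = -145589; wraps to 116555 = 011100011101001011

011100011101001011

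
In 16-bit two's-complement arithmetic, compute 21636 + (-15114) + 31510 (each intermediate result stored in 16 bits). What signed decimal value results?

21636 + (-15114) = 6522 (0001100101111010)
6522 + 31510 = 38032 → wraps to -27504 (1001010010010000)

-27504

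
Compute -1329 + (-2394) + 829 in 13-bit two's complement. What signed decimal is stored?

-2894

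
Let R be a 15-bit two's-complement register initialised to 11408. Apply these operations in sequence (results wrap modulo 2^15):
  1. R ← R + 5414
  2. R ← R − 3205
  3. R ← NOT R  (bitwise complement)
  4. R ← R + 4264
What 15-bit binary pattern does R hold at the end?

101101101110110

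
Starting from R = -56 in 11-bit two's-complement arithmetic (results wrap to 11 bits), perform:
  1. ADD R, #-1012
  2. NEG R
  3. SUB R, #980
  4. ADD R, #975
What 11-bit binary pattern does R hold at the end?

10000100111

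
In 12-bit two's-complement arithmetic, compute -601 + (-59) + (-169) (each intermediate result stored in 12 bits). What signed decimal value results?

-829

-601 + (-59) = -660 (110101101100)
-660 + (-169) = -829 (110011000011)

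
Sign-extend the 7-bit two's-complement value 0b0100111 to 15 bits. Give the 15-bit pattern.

000000000100111

MSB of 0100111 is 0; replicate it into the new high bits.
00000000|0100111 → 000000000100111 (still 39).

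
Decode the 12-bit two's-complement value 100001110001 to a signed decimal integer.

-1935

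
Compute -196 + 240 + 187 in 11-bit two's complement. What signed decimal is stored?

-196 + 240 = 44 (00000101100)
44 + 187 = 231 (00011100111)

231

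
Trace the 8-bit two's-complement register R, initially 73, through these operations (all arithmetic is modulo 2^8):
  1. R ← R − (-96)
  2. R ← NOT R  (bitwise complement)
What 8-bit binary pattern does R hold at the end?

01010110

Start: R = 73 = 01001001.
R = 73 − (-96) = 169; wraps to -87 = 10101001
R = NOT 10101001 = 01010110 = 86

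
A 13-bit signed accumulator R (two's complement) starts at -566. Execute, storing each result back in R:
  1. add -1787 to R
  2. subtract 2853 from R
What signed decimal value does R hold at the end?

2986

Start: R = -566 = 1110111001010.
R = -566 + (-1787) = -2353 = 1011011001111
R = -2353 − 2853 = -5206; wraps to 2986 = 0101110101010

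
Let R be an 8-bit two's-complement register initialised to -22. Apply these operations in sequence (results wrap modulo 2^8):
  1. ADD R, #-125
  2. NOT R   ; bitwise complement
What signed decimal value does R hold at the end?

Start: R = -22 = 11101010.
R = -22 + (-125) = -147; wraps to 109 = 01101101
R = NOT 01101101 = 10010010 = -110

-110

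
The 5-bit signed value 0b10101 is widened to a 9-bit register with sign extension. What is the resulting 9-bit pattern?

111110101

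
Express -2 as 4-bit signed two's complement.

1110

|-2| = 2 = 0010 in 4 bits.
Invert the bits: 1101. Add 1: 1110.
Check: 1110 reads as 14 − 16 = -2.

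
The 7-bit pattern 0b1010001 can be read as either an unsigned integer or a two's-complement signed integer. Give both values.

unsigned = 81, signed = -47

Unsigned: 1010001 = 81.
Signed: MSB=1 → 81 − 128 = -47.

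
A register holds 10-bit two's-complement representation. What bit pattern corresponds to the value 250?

0011111010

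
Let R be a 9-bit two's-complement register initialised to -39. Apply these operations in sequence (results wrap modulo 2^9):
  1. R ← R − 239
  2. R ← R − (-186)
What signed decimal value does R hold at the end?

Start: R = -39 = 111011001.
R = -39 − 239 = -278; wraps to 234 = 011101010
R = 234 − (-186) = 420; wraps to -92 = 110100100

-92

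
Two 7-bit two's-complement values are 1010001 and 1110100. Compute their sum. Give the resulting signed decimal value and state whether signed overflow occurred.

-59; no overflow

1010001 = -47 (signed)
1110100 = -12 (signed)
  1010001
+ 1110100
= 1000101  (discard carry-out 1)
Result 1000101: MSB = 1 → 69 − 128 = -59.
Both addends are negative and so is the stored result: no signed overflow.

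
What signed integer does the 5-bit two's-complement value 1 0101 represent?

-11

MSB is 1, so the value is negative.
Unsigned reading: 21. Subtract 2^5 = 32: 21 − 32 = -11.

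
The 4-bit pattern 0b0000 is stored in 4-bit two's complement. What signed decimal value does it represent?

0

MSB is 0, so the value is non-negative: 0000 = 0.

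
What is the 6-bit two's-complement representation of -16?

110000

|-16| = 16 = 010000 in 6 bits.
Invert the bits: 101111. Add 1: 110000.
Check: 110000 reads as 48 − 64 = -16.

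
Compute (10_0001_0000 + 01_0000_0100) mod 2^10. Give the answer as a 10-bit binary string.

  1000010000
+ 0100000100
= 1100010100

1100010100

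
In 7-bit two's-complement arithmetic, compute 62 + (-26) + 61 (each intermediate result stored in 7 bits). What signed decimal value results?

-31

62 + (-26) = 36 (0100100)
36 + 61 = 97 → wraps to -31 (1100001)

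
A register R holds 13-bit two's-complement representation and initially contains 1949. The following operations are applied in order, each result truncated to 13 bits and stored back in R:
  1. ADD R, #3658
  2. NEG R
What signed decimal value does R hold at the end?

2585

Start: R = 1949 = 0011110011101.
R = 1949 + 3658 = 5607; wraps to -2585 = 1010111100111
R = −(-2585) = 2585 = 0101000011001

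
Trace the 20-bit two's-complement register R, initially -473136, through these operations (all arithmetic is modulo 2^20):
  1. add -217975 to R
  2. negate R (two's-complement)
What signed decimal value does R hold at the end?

-357465

Start: R = -473136 = 10001100011111010000.
R = -473136 + (-217975) = -691111; wraps to 357465 = 01010111010001011001
R = −(357465) = -357465 = 10101000101110100111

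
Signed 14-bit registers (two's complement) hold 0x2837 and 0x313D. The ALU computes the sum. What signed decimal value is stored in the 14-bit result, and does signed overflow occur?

0x2837 = 10100000110111 = -6089 (signed)
0x313D = 11000100111101 = -3779 (signed)
  10100000110111
+ 11000100111101
= 01100101110100  (discard carry-out 1)
Result 01100101110100: MSB = 0 → value 6516.
Both addends are negative but the stored result is non-negative: signed overflow. The true value -6089 + (-3779) = -9868 lies outside [-8192, 8191].

6516; overflow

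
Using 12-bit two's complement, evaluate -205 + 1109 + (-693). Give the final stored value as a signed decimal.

-205 + 1109 = 904 (001110001000)
904 + (-693) = 211 (000011010011)

211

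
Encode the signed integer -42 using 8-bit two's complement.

11010110

|-42| = 42 = 00101010 in 8 bits.
Invert the bits: 11010101. Add 1: 11010110.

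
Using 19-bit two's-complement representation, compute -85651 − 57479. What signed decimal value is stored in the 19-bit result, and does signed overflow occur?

-85651 → 1101011000101101101
57479 → 0001110000010000111
Subtract via negate-and-add: invert 0001110000010000111 + 1 = 1110001111101111001 (i.e. -57479).
  1101011000101101101
+ 1110001111101111001
= 1011101000011100110  (discard carry-out 1)
Result 1011101000011100110: MSB = 1 → 381158 − 524288 = -143130.
Both addends (after negating the subtrahend) are negative and so is the stored result: no signed overflow.

-143130; no overflow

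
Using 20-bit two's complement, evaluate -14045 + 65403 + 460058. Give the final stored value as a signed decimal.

511416

-14045 + 65403 = 51358 (00001100100010011110)
51358 + 460058 = 511416 (01111100110110111000)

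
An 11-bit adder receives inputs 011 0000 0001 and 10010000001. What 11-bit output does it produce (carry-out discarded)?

11110000010

  01100000001
+ 10010000001
= 11110000010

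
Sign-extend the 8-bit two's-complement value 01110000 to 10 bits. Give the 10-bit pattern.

0001110000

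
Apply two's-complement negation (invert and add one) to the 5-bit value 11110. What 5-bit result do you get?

Invert: 00001. Add 1: 00010.

00010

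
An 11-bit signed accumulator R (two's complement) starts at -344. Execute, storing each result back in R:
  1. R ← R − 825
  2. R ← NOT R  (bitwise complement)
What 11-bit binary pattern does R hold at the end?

Start: R = -344 = 11010101000.
R = -344 − 825 = -1169; wraps to 879 = 01101101111
R = NOT 01101101111 = 10010010000 = -880

10010010000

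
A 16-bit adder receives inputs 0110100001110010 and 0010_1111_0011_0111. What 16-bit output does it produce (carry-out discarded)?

  0110100001110010
+ 0010111100110111
= 1001011110101001

1001011110101001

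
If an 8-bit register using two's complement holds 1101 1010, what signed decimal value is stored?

-38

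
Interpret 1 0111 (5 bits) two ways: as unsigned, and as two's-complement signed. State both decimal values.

Unsigned: 10111 = 23.
Signed: MSB=1 → 23 − 32 = -9.

unsigned = 23, signed = -9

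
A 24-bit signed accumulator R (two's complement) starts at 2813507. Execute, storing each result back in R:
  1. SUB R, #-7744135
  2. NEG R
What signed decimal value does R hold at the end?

Start: R = 2813507 = 001010101110111001000011.
R = 2813507 − (-7744135) = 10557642; wraps to -6219574 = 101000010001100011001010
R = −(-6219574) = 6219574 = 010111101110011100110110

6219574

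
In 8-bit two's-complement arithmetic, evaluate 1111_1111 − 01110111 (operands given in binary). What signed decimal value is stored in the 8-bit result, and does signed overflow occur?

-120; no overflow

1111_1111 → 11111111 = -1 (signed)
01110111 = 119 (signed)
Subtract via negate-and-add: invert 01110111 + 1 = 10001001 (i.e. -119).
  11111111
+ 10001001
= 10001000  (discard carry-out 1)
Result 10001000: MSB = 1 → 136 − 256 = -120.
Both addends (after negating the subtrahend) are negative and so is the stored result: no signed overflow.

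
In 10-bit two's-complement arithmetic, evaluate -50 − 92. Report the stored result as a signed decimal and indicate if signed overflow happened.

-50 → 1111001110
92 → 0001011100
Subtract via negate-and-add: invert 0001011100 + 1 = 1110100100 (i.e. -92).
  1111001110
+ 1110100100
= 1101110010  (discard carry-out 1)
Result 1101110010: MSB = 1 → 882 − 1024 = -142.
Both addends (after negating the subtrahend) are negative and so is the stored result: no signed overflow.

-142; no overflow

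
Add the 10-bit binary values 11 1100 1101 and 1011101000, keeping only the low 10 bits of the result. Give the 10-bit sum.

1010110101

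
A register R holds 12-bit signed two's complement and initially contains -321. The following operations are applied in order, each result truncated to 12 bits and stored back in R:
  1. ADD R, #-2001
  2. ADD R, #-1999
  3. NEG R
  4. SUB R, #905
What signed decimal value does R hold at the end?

-680

Start: R = -321 = 111010111111.
R = -321 + (-2001) = -2322; wraps to 1774 = 011011101110
R = 1774 + (-1999) = -225 = 111100011111
R = −(-225) = 225 = 000011100001
R = 225 − 905 = -680 = 110101011000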